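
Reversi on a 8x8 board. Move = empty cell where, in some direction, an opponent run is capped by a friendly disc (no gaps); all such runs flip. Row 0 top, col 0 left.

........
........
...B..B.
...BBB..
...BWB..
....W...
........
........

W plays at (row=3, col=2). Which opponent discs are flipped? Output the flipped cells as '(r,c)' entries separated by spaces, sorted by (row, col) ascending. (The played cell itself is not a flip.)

Answer: (4,3)

Derivation:
Dir NW: first cell '.' (not opp) -> no flip
Dir N: first cell '.' (not opp) -> no flip
Dir NE: opp run (2,3), next='.' -> no flip
Dir W: first cell '.' (not opp) -> no flip
Dir E: opp run (3,3) (3,4) (3,5), next='.' -> no flip
Dir SW: first cell '.' (not opp) -> no flip
Dir S: first cell '.' (not opp) -> no flip
Dir SE: opp run (4,3) capped by W -> flip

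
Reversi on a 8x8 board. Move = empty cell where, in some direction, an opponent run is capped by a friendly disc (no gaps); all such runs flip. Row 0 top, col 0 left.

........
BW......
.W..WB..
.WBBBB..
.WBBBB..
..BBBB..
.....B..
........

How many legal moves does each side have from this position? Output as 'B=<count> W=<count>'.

-- B to move --
(0,0): no bracket -> illegal
(0,1): no bracket -> illegal
(0,2): no bracket -> illegal
(1,2): flips 1 -> legal
(1,3): flips 1 -> legal
(1,4): flips 1 -> legal
(1,5): flips 1 -> legal
(2,0): flips 1 -> legal
(2,2): no bracket -> illegal
(2,3): flips 1 -> legal
(3,0): flips 2 -> legal
(4,0): flips 1 -> legal
(5,0): flips 1 -> legal
(5,1): no bracket -> illegal
B mobility = 9
-- W to move --
(0,0): no bracket -> illegal
(0,1): no bracket -> illegal
(1,4): no bracket -> illegal
(1,5): no bracket -> illegal
(1,6): no bracket -> illegal
(2,0): no bracket -> illegal
(2,2): no bracket -> illegal
(2,3): flips 1 -> legal
(2,6): flips 1 -> legal
(3,6): flips 4 -> legal
(4,6): flips 5 -> legal
(5,1): flips 2 -> legal
(5,6): no bracket -> illegal
(6,1): no bracket -> illegal
(6,2): no bracket -> illegal
(6,3): flips 1 -> legal
(6,4): flips 5 -> legal
(6,6): no bracket -> illegal
(7,4): no bracket -> illegal
(7,5): no bracket -> illegal
(7,6): flips 4 -> legal
W mobility = 8

Answer: B=9 W=8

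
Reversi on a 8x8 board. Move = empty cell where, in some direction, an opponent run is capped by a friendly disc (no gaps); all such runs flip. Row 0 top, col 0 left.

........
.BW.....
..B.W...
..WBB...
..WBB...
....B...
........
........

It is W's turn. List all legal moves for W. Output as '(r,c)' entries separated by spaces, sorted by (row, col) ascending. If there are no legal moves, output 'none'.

(0,0): no bracket -> illegal
(0,1): no bracket -> illegal
(0,2): no bracket -> illegal
(1,0): flips 1 -> legal
(1,3): no bracket -> illegal
(2,0): no bracket -> illegal
(2,1): no bracket -> illegal
(2,3): no bracket -> illegal
(2,5): no bracket -> illegal
(3,1): no bracket -> illegal
(3,5): flips 2 -> legal
(4,5): flips 2 -> legal
(5,2): no bracket -> illegal
(5,3): no bracket -> illegal
(5,5): no bracket -> illegal
(6,3): no bracket -> illegal
(6,4): flips 3 -> legal
(6,5): flips 2 -> legal

Answer: (1,0) (3,5) (4,5) (6,4) (6,5)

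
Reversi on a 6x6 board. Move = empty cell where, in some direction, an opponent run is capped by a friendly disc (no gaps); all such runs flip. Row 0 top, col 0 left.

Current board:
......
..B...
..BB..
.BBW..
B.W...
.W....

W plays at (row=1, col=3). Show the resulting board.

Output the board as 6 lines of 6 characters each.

Place W at (1,3); scan 8 dirs for brackets.
Dir NW: first cell '.' (not opp) -> no flip
Dir N: first cell '.' (not opp) -> no flip
Dir NE: first cell '.' (not opp) -> no flip
Dir W: opp run (1,2), next='.' -> no flip
Dir E: first cell '.' (not opp) -> no flip
Dir SW: opp run (2,2) (3,1) (4,0), next=edge -> no flip
Dir S: opp run (2,3) capped by W -> flip
Dir SE: first cell '.' (not opp) -> no flip
All flips: (2,3)

Answer: ......
..BW..
..BW..
.BBW..
B.W...
.W....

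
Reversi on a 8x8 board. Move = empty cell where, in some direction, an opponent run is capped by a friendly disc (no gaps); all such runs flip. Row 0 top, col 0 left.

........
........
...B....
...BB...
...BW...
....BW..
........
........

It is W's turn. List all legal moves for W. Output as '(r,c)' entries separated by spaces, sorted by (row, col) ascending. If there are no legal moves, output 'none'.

Answer: (2,2) (2,4) (4,2) (5,3) (6,4)

Derivation:
(1,2): no bracket -> illegal
(1,3): no bracket -> illegal
(1,4): no bracket -> illegal
(2,2): flips 1 -> legal
(2,4): flips 1 -> legal
(2,5): no bracket -> illegal
(3,2): no bracket -> illegal
(3,5): no bracket -> illegal
(4,2): flips 1 -> legal
(4,5): no bracket -> illegal
(5,2): no bracket -> illegal
(5,3): flips 1 -> legal
(6,3): no bracket -> illegal
(6,4): flips 1 -> legal
(6,5): no bracket -> illegal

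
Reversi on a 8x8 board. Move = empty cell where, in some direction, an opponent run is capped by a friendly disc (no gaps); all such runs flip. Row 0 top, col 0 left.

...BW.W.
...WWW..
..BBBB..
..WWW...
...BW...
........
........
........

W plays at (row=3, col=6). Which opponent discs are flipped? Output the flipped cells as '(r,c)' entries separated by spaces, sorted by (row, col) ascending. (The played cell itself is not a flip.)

Answer: (2,5)

Derivation:
Dir NW: opp run (2,5) capped by W -> flip
Dir N: first cell '.' (not opp) -> no flip
Dir NE: first cell '.' (not opp) -> no flip
Dir W: first cell '.' (not opp) -> no flip
Dir E: first cell '.' (not opp) -> no flip
Dir SW: first cell '.' (not opp) -> no flip
Dir S: first cell '.' (not opp) -> no flip
Dir SE: first cell '.' (not opp) -> no flip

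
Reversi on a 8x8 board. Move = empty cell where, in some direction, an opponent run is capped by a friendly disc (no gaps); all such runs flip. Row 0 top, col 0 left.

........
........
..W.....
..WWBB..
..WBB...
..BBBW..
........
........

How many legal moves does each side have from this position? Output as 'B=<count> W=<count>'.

-- B to move --
(1,1): flips 2 -> legal
(1,2): flips 3 -> legal
(1,3): no bracket -> illegal
(2,1): flips 1 -> legal
(2,3): flips 1 -> legal
(2,4): no bracket -> illegal
(3,1): flips 3 -> legal
(4,1): flips 1 -> legal
(4,5): no bracket -> illegal
(4,6): no bracket -> illegal
(5,1): no bracket -> illegal
(5,6): flips 1 -> legal
(6,4): no bracket -> illegal
(6,5): no bracket -> illegal
(6,6): flips 1 -> legal
B mobility = 8
-- W to move --
(2,3): no bracket -> illegal
(2,4): no bracket -> illegal
(2,5): no bracket -> illegal
(2,6): no bracket -> illegal
(3,6): flips 2 -> legal
(4,1): no bracket -> illegal
(4,5): flips 2 -> legal
(4,6): no bracket -> illegal
(5,1): flips 3 -> legal
(6,1): no bracket -> illegal
(6,2): flips 1 -> legal
(6,3): flips 2 -> legal
(6,4): flips 1 -> legal
(6,5): flips 2 -> legal
W mobility = 7

Answer: B=8 W=7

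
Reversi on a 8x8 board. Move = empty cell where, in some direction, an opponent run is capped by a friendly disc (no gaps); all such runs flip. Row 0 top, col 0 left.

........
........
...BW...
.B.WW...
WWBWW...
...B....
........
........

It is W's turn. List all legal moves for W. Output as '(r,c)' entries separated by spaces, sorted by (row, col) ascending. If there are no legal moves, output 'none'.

(1,2): flips 1 -> legal
(1,3): flips 1 -> legal
(1,4): no bracket -> illegal
(2,0): no bracket -> illegal
(2,1): flips 1 -> legal
(2,2): flips 2 -> legal
(3,0): no bracket -> illegal
(3,2): no bracket -> illegal
(5,1): flips 1 -> legal
(5,2): no bracket -> illegal
(5,4): no bracket -> illegal
(6,2): flips 1 -> legal
(6,3): flips 1 -> legal
(6,4): no bracket -> illegal

Answer: (1,2) (1,3) (2,1) (2,2) (5,1) (6,2) (6,3)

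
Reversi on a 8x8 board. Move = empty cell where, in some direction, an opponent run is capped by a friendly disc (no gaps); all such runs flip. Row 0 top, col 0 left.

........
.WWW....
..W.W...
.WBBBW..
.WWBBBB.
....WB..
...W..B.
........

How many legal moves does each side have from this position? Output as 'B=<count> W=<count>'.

Answer: B=16 W=9

Derivation:
-- B to move --
(0,0): flips 2 -> legal
(0,1): no bracket -> illegal
(0,2): flips 5 -> legal
(0,3): no bracket -> illegal
(0,4): no bracket -> illegal
(1,0): no bracket -> illegal
(1,4): flips 1 -> legal
(1,5): flips 1 -> legal
(2,0): no bracket -> illegal
(2,1): no bracket -> illegal
(2,3): no bracket -> illegal
(2,5): flips 1 -> legal
(2,6): flips 1 -> legal
(3,0): flips 1 -> legal
(3,6): flips 1 -> legal
(4,0): flips 2 -> legal
(5,0): flips 1 -> legal
(5,1): flips 1 -> legal
(5,2): flips 1 -> legal
(5,3): flips 1 -> legal
(6,2): no bracket -> illegal
(6,4): flips 1 -> legal
(6,5): flips 1 -> legal
(7,2): flips 2 -> legal
(7,3): no bracket -> illegal
(7,4): no bracket -> illegal
B mobility = 16
-- W to move --
(2,1): flips 2 -> legal
(2,3): flips 1 -> legal
(2,5): no bracket -> illegal
(3,6): flips 1 -> legal
(3,7): no bracket -> illegal
(4,7): flips 4 -> legal
(5,2): no bracket -> illegal
(5,3): flips 1 -> legal
(5,6): flips 1 -> legal
(5,7): flips 1 -> legal
(6,4): no bracket -> illegal
(6,5): flips 2 -> legal
(6,7): no bracket -> illegal
(7,5): no bracket -> illegal
(7,6): no bracket -> illegal
(7,7): flips 4 -> legal
W mobility = 9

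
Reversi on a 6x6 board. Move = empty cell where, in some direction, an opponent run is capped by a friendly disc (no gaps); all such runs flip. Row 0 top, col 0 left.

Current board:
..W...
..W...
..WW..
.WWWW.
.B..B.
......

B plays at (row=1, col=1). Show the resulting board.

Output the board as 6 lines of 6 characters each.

Place B at (1,1); scan 8 dirs for brackets.
Dir NW: first cell '.' (not opp) -> no flip
Dir N: first cell '.' (not opp) -> no flip
Dir NE: opp run (0,2), next=edge -> no flip
Dir W: first cell '.' (not opp) -> no flip
Dir E: opp run (1,2), next='.' -> no flip
Dir SW: first cell '.' (not opp) -> no flip
Dir S: first cell '.' (not opp) -> no flip
Dir SE: opp run (2,2) (3,3) capped by B -> flip
All flips: (2,2) (3,3)

Answer: ..W...
.BW...
..BW..
.WWBW.
.B..B.
......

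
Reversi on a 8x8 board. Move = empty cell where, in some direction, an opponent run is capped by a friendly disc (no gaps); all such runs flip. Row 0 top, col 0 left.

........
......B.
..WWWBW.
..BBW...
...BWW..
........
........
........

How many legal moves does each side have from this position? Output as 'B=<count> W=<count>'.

Answer: B=11 W=7

Derivation:
-- B to move --
(1,1): flips 1 -> legal
(1,2): flips 1 -> legal
(1,3): flips 1 -> legal
(1,4): flips 1 -> legal
(1,5): flips 1 -> legal
(1,7): no bracket -> illegal
(2,1): flips 3 -> legal
(2,7): flips 1 -> legal
(3,1): no bracket -> illegal
(3,5): flips 1 -> legal
(3,6): flips 1 -> legal
(3,7): no bracket -> illegal
(4,6): flips 2 -> legal
(5,3): no bracket -> illegal
(5,4): no bracket -> illegal
(5,5): flips 1 -> legal
(5,6): no bracket -> illegal
B mobility = 11
-- W to move --
(0,5): no bracket -> illegal
(0,6): flips 1 -> legal
(0,7): flips 2 -> legal
(1,4): no bracket -> illegal
(1,5): no bracket -> illegal
(1,7): no bracket -> illegal
(2,1): no bracket -> illegal
(2,7): no bracket -> illegal
(3,1): flips 2 -> legal
(3,5): no bracket -> illegal
(3,6): no bracket -> illegal
(4,1): flips 1 -> legal
(4,2): flips 3 -> legal
(5,2): flips 1 -> legal
(5,3): flips 2 -> legal
(5,4): no bracket -> illegal
W mobility = 7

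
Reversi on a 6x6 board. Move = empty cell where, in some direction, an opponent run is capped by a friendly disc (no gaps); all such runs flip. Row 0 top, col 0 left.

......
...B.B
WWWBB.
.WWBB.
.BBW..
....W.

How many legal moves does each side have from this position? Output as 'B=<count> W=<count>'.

-- B to move --
(1,0): no bracket -> illegal
(1,1): flips 3 -> legal
(1,2): flips 2 -> legal
(3,0): flips 2 -> legal
(4,0): flips 2 -> legal
(4,4): flips 1 -> legal
(4,5): no bracket -> illegal
(5,2): flips 1 -> legal
(5,3): flips 1 -> legal
(5,5): no bracket -> illegal
B mobility = 7
-- W to move --
(0,2): no bracket -> illegal
(0,3): flips 3 -> legal
(0,4): flips 1 -> legal
(0,5): no bracket -> illegal
(1,2): no bracket -> illegal
(1,4): flips 1 -> legal
(2,5): flips 3 -> legal
(3,0): no bracket -> illegal
(3,5): flips 2 -> legal
(4,0): flips 2 -> legal
(4,4): flips 1 -> legal
(4,5): no bracket -> illegal
(5,0): flips 1 -> legal
(5,1): flips 1 -> legal
(5,2): flips 1 -> legal
(5,3): flips 1 -> legal
W mobility = 11

Answer: B=7 W=11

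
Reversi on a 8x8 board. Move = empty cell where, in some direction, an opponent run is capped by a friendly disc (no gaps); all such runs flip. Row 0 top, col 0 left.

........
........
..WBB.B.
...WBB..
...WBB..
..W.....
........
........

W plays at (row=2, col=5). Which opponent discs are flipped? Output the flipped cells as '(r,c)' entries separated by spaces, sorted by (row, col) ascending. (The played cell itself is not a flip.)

Answer: (2,3) (2,4) (3,4)

Derivation:
Dir NW: first cell '.' (not opp) -> no flip
Dir N: first cell '.' (not opp) -> no flip
Dir NE: first cell '.' (not opp) -> no flip
Dir W: opp run (2,4) (2,3) capped by W -> flip
Dir E: opp run (2,6), next='.' -> no flip
Dir SW: opp run (3,4) capped by W -> flip
Dir S: opp run (3,5) (4,5), next='.' -> no flip
Dir SE: first cell '.' (not opp) -> no flip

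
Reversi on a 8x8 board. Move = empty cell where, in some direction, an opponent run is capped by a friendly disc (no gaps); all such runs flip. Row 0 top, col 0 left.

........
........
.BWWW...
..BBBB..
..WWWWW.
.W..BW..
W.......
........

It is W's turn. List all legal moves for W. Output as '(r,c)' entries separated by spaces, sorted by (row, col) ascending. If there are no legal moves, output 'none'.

Answer: (1,0) (2,0) (2,5) (2,6) (4,1) (5,3) (6,3) (6,4) (6,5)

Derivation:
(1,0): flips 2 -> legal
(1,1): no bracket -> illegal
(1,2): no bracket -> illegal
(2,0): flips 1 -> legal
(2,5): flips 2 -> legal
(2,6): flips 1 -> legal
(3,0): no bracket -> illegal
(3,1): no bracket -> illegal
(3,6): no bracket -> illegal
(4,1): flips 1 -> legal
(5,3): flips 1 -> legal
(6,3): flips 1 -> legal
(6,4): flips 1 -> legal
(6,5): flips 1 -> legal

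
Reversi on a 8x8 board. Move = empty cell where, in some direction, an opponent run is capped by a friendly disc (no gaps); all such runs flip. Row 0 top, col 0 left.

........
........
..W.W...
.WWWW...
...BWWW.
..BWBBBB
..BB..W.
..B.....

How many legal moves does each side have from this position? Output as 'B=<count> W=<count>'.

Answer: B=12 W=8

Derivation:
-- B to move --
(1,1): flips 3 -> legal
(1,2): no bracket -> illegal
(1,3): no bracket -> illegal
(1,4): flips 3 -> legal
(1,5): no bracket -> illegal
(2,0): no bracket -> illegal
(2,1): flips 1 -> legal
(2,3): flips 3 -> legal
(2,5): flips 1 -> legal
(3,0): no bracket -> illegal
(3,5): flips 4 -> legal
(3,6): flips 2 -> legal
(3,7): flips 1 -> legal
(4,0): no bracket -> illegal
(4,1): no bracket -> illegal
(4,2): no bracket -> illegal
(4,7): flips 3 -> legal
(6,4): no bracket -> illegal
(6,5): no bracket -> illegal
(6,7): no bracket -> illegal
(7,5): flips 1 -> legal
(7,6): flips 1 -> legal
(7,7): flips 1 -> legal
B mobility = 12
-- W to move --
(4,1): no bracket -> illegal
(4,2): flips 1 -> legal
(4,7): no bracket -> illegal
(5,1): flips 1 -> legal
(6,1): flips 2 -> legal
(6,4): flips 2 -> legal
(6,5): flips 3 -> legal
(6,7): flips 1 -> legal
(7,1): flips 1 -> legal
(7,3): flips 1 -> legal
(7,4): no bracket -> illegal
W mobility = 8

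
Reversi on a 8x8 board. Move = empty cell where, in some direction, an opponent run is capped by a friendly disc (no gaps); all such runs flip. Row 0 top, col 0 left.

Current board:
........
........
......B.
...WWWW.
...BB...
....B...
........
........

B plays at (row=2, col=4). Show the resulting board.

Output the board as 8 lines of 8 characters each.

Place B at (2,4); scan 8 dirs for brackets.
Dir NW: first cell '.' (not opp) -> no flip
Dir N: first cell '.' (not opp) -> no flip
Dir NE: first cell '.' (not opp) -> no flip
Dir W: first cell '.' (not opp) -> no flip
Dir E: first cell '.' (not opp) -> no flip
Dir SW: opp run (3,3), next='.' -> no flip
Dir S: opp run (3,4) capped by B -> flip
Dir SE: opp run (3,5), next='.' -> no flip
All flips: (3,4)

Answer: ........
........
....B.B.
...WBWW.
...BB...
....B...
........
........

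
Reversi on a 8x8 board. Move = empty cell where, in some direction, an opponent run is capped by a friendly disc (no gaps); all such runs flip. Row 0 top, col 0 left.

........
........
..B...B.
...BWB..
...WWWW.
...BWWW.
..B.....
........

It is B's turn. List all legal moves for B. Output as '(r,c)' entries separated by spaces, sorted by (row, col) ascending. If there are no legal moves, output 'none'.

(2,3): no bracket -> illegal
(2,4): no bracket -> illegal
(2,5): no bracket -> illegal
(3,2): no bracket -> illegal
(3,6): no bracket -> illegal
(3,7): no bracket -> illegal
(4,2): no bracket -> illegal
(4,7): no bracket -> illegal
(5,2): no bracket -> illegal
(5,7): flips 4 -> legal
(6,3): no bracket -> illegal
(6,4): no bracket -> illegal
(6,5): flips 2 -> legal
(6,6): flips 2 -> legal
(6,7): no bracket -> illegal

Answer: (5,7) (6,5) (6,6)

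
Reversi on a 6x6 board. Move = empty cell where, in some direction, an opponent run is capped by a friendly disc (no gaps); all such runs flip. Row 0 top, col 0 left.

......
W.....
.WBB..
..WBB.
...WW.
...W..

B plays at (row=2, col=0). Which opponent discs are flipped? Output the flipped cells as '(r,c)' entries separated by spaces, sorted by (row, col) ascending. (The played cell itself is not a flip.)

Answer: (2,1)

Derivation:
Dir NW: edge -> no flip
Dir N: opp run (1,0), next='.' -> no flip
Dir NE: first cell '.' (not opp) -> no flip
Dir W: edge -> no flip
Dir E: opp run (2,1) capped by B -> flip
Dir SW: edge -> no flip
Dir S: first cell '.' (not opp) -> no flip
Dir SE: first cell '.' (not opp) -> no flip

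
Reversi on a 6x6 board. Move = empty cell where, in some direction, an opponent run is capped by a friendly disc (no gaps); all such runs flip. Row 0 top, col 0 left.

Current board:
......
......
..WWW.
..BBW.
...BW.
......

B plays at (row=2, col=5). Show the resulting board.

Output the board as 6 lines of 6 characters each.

Place B at (2,5); scan 8 dirs for brackets.
Dir NW: first cell '.' (not opp) -> no flip
Dir N: first cell '.' (not opp) -> no flip
Dir NE: edge -> no flip
Dir W: opp run (2,4) (2,3) (2,2), next='.' -> no flip
Dir E: edge -> no flip
Dir SW: opp run (3,4) capped by B -> flip
Dir S: first cell '.' (not opp) -> no flip
Dir SE: edge -> no flip
All flips: (3,4)

Answer: ......
......
..WWWB
..BBB.
...BW.
......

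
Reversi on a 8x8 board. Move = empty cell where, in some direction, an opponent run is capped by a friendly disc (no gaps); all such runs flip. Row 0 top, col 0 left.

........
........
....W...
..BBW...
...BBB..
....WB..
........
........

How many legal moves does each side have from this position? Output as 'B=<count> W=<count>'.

Answer: B=9 W=6

Derivation:
-- B to move --
(1,3): no bracket -> illegal
(1,4): flips 2 -> legal
(1,5): flips 1 -> legal
(2,3): flips 1 -> legal
(2,5): flips 1 -> legal
(3,5): flips 1 -> legal
(5,3): flips 1 -> legal
(6,3): flips 1 -> legal
(6,4): flips 1 -> legal
(6,5): flips 1 -> legal
B mobility = 9
-- W to move --
(2,1): flips 2 -> legal
(2,2): no bracket -> illegal
(2,3): no bracket -> illegal
(3,1): flips 2 -> legal
(3,5): no bracket -> illegal
(3,6): flips 1 -> legal
(4,1): no bracket -> illegal
(4,2): flips 1 -> legal
(4,6): no bracket -> illegal
(5,2): flips 1 -> legal
(5,3): no bracket -> illegal
(5,6): flips 2 -> legal
(6,4): no bracket -> illegal
(6,5): no bracket -> illegal
(6,6): no bracket -> illegal
W mobility = 6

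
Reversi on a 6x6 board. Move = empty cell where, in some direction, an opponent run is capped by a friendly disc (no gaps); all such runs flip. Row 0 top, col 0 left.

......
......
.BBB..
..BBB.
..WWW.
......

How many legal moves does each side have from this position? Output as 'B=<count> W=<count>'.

Answer: B=5 W=6

Derivation:
-- B to move --
(3,1): no bracket -> illegal
(3,5): no bracket -> illegal
(4,1): no bracket -> illegal
(4,5): no bracket -> illegal
(5,1): flips 1 -> legal
(5,2): flips 2 -> legal
(5,3): flips 1 -> legal
(5,4): flips 2 -> legal
(5,5): flips 1 -> legal
B mobility = 5
-- W to move --
(1,0): flips 2 -> legal
(1,1): flips 2 -> legal
(1,2): flips 2 -> legal
(1,3): flips 2 -> legal
(1,4): no bracket -> illegal
(2,0): no bracket -> illegal
(2,4): flips 2 -> legal
(2,5): flips 1 -> legal
(3,0): no bracket -> illegal
(3,1): no bracket -> illegal
(3,5): no bracket -> illegal
(4,1): no bracket -> illegal
(4,5): no bracket -> illegal
W mobility = 6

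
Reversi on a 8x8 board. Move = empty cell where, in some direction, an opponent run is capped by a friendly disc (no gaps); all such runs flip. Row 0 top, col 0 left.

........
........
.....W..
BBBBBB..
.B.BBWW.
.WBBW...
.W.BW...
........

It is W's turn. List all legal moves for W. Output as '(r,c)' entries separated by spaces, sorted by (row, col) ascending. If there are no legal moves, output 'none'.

Answer: (2,1) (2,3) (2,4) (4,2) (6,2) (7,2)

Derivation:
(2,0): no bracket -> illegal
(2,1): flips 4 -> legal
(2,2): no bracket -> illegal
(2,3): flips 1 -> legal
(2,4): flips 3 -> legal
(2,6): no bracket -> illegal
(3,6): no bracket -> illegal
(4,0): no bracket -> illegal
(4,2): flips 3 -> legal
(5,0): no bracket -> illegal
(5,5): no bracket -> illegal
(6,2): flips 1 -> legal
(7,2): flips 1 -> legal
(7,3): no bracket -> illegal
(7,4): no bracket -> illegal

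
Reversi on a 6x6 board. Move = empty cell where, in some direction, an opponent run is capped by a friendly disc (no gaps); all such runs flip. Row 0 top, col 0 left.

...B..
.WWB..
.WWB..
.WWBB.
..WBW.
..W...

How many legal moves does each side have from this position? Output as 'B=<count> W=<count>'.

-- B to move --
(0,0): flips 2 -> legal
(0,1): flips 1 -> legal
(0,2): no bracket -> illegal
(1,0): flips 4 -> legal
(2,0): flips 2 -> legal
(3,0): flips 4 -> legal
(3,5): no bracket -> illegal
(4,0): flips 2 -> legal
(4,1): flips 2 -> legal
(4,5): flips 1 -> legal
(5,1): flips 1 -> legal
(5,3): no bracket -> illegal
(5,4): flips 1 -> legal
(5,5): flips 1 -> legal
B mobility = 11
-- W to move --
(0,2): no bracket -> illegal
(0,4): flips 1 -> legal
(1,4): flips 2 -> legal
(2,4): flips 3 -> legal
(2,5): flips 2 -> legal
(3,5): flips 2 -> legal
(4,5): flips 2 -> legal
(5,3): no bracket -> illegal
(5,4): flips 1 -> legal
W mobility = 7

Answer: B=11 W=7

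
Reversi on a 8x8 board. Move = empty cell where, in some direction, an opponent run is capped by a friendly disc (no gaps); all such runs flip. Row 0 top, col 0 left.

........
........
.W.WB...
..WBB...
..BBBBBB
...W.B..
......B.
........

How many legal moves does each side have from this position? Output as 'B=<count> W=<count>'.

-- B to move --
(1,0): flips 2 -> legal
(1,1): no bracket -> illegal
(1,2): flips 1 -> legal
(1,3): flips 1 -> legal
(1,4): no bracket -> illegal
(2,0): no bracket -> illegal
(2,2): flips 2 -> legal
(3,0): no bracket -> illegal
(3,1): flips 1 -> legal
(4,1): no bracket -> illegal
(5,2): no bracket -> illegal
(5,4): no bracket -> illegal
(6,2): flips 1 -> legal
(6,3): flips 1 -> legal
(6,4): flips 1 -> legal
B mobility = 8
-- W to move --
(1,3): no bracket -> illegal
(1,4): no bracket -> illegal
(1,5): no bracket -> illegal
(2,2): no bracket -> illegal
(2,5): flips 1 -> legal
(3,1): flips 1 -> legal
(3,5): flips 3 -> legal
(3,6): no bracket -> illegal
(3,7): no bracket -> illegal
(4,1): no bracket -> illegal
(5,1): no bracket -> illegal
(5,2): flips 1 -> legal
(5,4): flips 1 -> legal
(5,6): flips 2 -> legal
(5,7): no bracket -> illegal
(6,4): no bracket -> illegal
(6,5): no bracket -> illegal
(6,7): no bracket -> illegal
(7,5): no bracket -> illegal
(7,6): no bracket -> illegal
(7,7): no bracket -> illegal
W mobility = 6

Answer: B=8 W=6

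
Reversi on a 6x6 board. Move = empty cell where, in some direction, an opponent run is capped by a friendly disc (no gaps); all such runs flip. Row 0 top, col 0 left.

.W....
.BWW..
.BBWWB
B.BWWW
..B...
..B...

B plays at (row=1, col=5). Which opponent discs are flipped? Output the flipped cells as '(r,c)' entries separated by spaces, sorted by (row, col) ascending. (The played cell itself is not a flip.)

Answer: (2,4) (3,3)

Derivation:
Dir NW: first cell '.' (not opp) -> no flip
Dir N: first cell '.' (not opp) -> no flip
Dir NE: edge -> no flip
Dir W: first cell '.' (not opp) -> no flip
Dir E: edge -> no flip
Dir SW: opp run (2,4) (3,3) capped by B -> flip
Dir S: first cell 'B' (not opp) -> no flip
Dir SE: edge -> no flip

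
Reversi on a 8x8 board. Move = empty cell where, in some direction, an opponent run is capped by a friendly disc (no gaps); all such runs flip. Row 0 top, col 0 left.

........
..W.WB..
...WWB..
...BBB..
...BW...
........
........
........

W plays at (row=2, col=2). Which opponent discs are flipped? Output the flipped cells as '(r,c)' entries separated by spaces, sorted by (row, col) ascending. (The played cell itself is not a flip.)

Dir NW: first cell '.' (not opp) -> no flip
Dir N: first cell 'W' (not opp) -> no flip
Dir NE: first cell '.' (not opp) -> no flip
Dir W: first cell '.' (not opp) -> no flip
Dir E: first cell 'W' (not opp) -> no flip
Dir SW: first cell '.' (not opp) -> no flip
Dir S: first cell '.' (not opp) -> no flip
Dir SE: opp run (3,3) capped by W -> flip

Answer: (3,3)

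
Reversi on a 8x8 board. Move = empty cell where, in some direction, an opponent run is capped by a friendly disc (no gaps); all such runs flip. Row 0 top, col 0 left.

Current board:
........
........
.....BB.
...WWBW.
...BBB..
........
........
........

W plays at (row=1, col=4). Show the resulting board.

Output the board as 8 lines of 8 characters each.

Place W at (1,4); scan 8 dirs for brackets.
Dir NW: first cell '.' (not opp) -> no flip
Dir N: first cell '.' (not opp) -> no flip
Dir NE: first cell '.' (not opp) -> no flip
Dir W: first cell '.' (not opp) -> no flip
Dir E: first cell '.' (not opp) -> no flip
Dir SW: first cell '.' (not opp) -> no flip
Dir S: first cell '.' (not opp) -> no flip
Dir SE: opp run (2,5) capped by W -> flip
All flips: (2,5)

Answer: ........
....W...
.....WB.
...WWBW.
...BBB..
........
........
........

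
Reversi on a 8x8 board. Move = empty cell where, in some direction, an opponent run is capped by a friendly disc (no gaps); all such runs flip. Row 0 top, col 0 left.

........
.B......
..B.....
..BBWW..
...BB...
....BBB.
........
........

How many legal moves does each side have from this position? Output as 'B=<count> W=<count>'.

-- B to move --
(2,3): no bracket -> illegal
(2,4): flips 1 -> legal
(2,5): flips 1 -> legal
(2,6): flips 1 -> legal
(3,6): flips 2 -> legal
(4,5): no bracket -> illegal
(4,6): no bracket -> illegal
B mobility = 4
-- W to move --
(0,0): no bracket -> illegal
(0,1): no bracket -> illegal
(0,2): no bracket -> illegal
(1,0): no bracket -> illegal
(1,2): no bracket -> illegal
(1,3): no bracket -> illegal
(2,0): no bracket -> illegal
(2,1): no bracket -> illegal
(2,3): no bracket -> illegal
(2,4): no bracket -> illegal
(3,1): flips 2 -> legal
(4,1): no bracket -> illegal
(4,2): no bracket -> illegal
(4,5): no bracket -> illegal
(4,6): no bracket -> illegal
(4,7): no bracket -> illegal
(5,2): flips 1 -> legal
(5,3): flips 1 -> legal
(5,7): no bracket -> illegal
(6,3): no bracket -> illegal
(6,4): flips 2 -> legal
(6,5): no bracket -> illegal
(6,6): no bracket -> illegal
(6,7): no bracket -> illegal
W mobility = 4

Answer: B=4 W=4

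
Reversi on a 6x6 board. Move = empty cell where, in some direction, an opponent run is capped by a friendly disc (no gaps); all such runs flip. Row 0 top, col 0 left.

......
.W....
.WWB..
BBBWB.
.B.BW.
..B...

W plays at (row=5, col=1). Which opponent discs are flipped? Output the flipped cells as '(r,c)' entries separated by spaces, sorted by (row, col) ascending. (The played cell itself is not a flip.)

Dir NW: first cell '.' (not opp) -> no flip
Dir N: opp run (4,1) (3,1) capped by W -> flip
Dir NE: first cell '.' (not opp) -> no flip
Dir W: first cell '.' (not opp) -> no flip
Dir E: opp run (5,2), next='.' -> no flip
Dir SW: edge -> no flip
Dir S: edge -> no flip
Dir SE: edge -> no flip

Answer: (3,1) (4,1)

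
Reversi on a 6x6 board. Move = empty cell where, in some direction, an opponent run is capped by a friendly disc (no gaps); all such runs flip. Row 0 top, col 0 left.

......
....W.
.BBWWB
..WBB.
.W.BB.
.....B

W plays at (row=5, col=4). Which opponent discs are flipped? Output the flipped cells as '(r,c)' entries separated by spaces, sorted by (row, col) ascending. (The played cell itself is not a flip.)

Dir NW: opp run (4,3) capped by W -> flip
Dir N: opp run (4,4) (3,4) capped by W -> flip
Dir NE: first cell '.' (not opp) -> no flip
Dir W: first cell '.' (not opp) -> no flip
Dir E: opp run (5,5), next=edge -> no flip
Dir SW: edge -> no flip
Dir S: edge -> no flip
Dir SE: edge -> no flip

Answer: (3,4) (4,3) (4,4)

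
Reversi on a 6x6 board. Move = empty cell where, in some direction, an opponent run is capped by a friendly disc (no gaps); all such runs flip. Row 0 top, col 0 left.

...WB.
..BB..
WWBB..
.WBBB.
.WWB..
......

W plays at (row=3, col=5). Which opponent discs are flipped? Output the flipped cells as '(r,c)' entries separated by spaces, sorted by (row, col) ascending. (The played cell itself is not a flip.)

Answer: (3,2) (3,3) (3,4)

Derivation:
Dir NW: first cell '.' (not opp) -> no flip
Dir N: first cell '.' (not opp) -> no flip
Dir NE: edge -> no flip
Dir W: opp run (3,4) (3,3) (3,2) capped by W -> flip
Dir E: edge -> no flip
Dir SW: first cell '.' (not opp) -> no flip
Dir S: first cell '.' (not opp) -> no flip
Dir SE: edge -> no flip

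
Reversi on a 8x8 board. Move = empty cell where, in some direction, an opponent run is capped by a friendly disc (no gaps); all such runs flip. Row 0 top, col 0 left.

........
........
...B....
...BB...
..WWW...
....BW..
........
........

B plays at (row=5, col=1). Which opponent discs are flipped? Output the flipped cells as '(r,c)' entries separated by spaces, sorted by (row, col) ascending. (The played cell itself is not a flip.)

Answer: (4,2)

Derivation:
Dir NW: first cell '.' (not opp) -> no flip
Dir N: first cell '.' (not opp) -> no flip
Dir NE: opp run (4,2) capped by B -> flip
Dir W: first cell '.' (not opp) -> no flip
Dir E: first cell '.' (not opp) -> no flip
Dir SW: first cell '.' (not opp) -> no flip
Dir S: first cell '.' (not opp) -> no flip
Dir SE: first cell '.' (not opp) -> no flip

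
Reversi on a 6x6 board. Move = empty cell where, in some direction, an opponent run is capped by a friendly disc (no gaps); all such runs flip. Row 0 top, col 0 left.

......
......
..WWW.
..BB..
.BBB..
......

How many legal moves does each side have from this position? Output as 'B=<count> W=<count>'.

Answer: B=5 W=5

Derivation:
-- B to move --
(1,1): flips 1 -> legal
(1,2): flips 1 -> legal
(1,3): flips 1 -> legal
(1,4): flips 1 -> legal
(1,5): flips 1 -> legal
(2,1): no bracket -> illegal
(2,5): no bracket -> illegal
(3,1): no bracket -> illegal
(3,4): no bracket -> illegal
(3,5): no bracket -> illegal
B mobility = 5
-- W to move --
(2,1): no bracket -> illegal
(3,0): no bracket -> illegal
(3,1): no bracket -> illegal
(3,4): no bracket -> illegal
(4,0): no bracket -> illegal
(4,4): flips 1 -> legal
(5,0): flips 2 -> legal
(5,1): flips 2 -> legal
(5,2): flips 2 -> legal
(5,3): flips 2 -> legal
(5,4): no bracket -> illegal
W mobility = 5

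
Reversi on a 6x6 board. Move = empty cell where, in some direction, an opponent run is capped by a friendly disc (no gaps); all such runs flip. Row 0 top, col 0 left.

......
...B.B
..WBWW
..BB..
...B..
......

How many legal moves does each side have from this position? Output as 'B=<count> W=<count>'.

Answer: B=5 W=5

Derivation:
-- B to move --
(1,1): flips 1 -> legal
(1,2): flips 1 -> legal
(1,4): no bracket -> illegal
(2,1): flips 1 -> legal
(3,1): flips 1 -> legal
(3,4): no bracket -> illegal
(3,5): flips 2 -> legal
B mobility = 5
-- W to move --
(0,2): flips 1 -> legal
(0,3): no bracket -> illegal
(0,4): flips 1 -> legal
(0,5): flips 1 -> legal
(1,2): no bracket -> illegal
(1,4): no bracket -> illegal
(2,1): no bracket -> illegal
(3,1): no bracket -> illegal
(3,4): no bracket -> illegal
(4,1): no bracket -> illegal
(4,2): flips 2 -> legal
(4,4): flips 1 -> legal
(5,2): no bracket -> illegal
(5,3): no bracket -> illegal
(5,4): no bracket -> illegal
W mobility = 5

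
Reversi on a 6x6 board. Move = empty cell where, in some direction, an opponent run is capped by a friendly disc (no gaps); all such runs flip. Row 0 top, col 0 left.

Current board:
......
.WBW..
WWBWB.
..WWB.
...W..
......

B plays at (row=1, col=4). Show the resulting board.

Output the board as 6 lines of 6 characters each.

Answer: ......
.WBBB.
WWBWB.
..WWB.
...W..
......

Derivation:
Place B at (1,4); scan 8 dirs for brackets.
Dir NW: first cell '.' (not opp) -> no flip
Dir N: first cell '.' (not opp) -> no flip
Dir NE: first cell '.' (not opp) -> no flip
Dir W: opp run (1,3) capped by B -> flip
Dir E: first cell '.' (not opp) -> no flip
Dir SW: opp run (2,3) (3,2), next='.' -> no flip
Dir S: first cell 'B' (not opp) -> no flip
Dir SE: first cell '.' (not opp) -> no flip
All flips: (1,3)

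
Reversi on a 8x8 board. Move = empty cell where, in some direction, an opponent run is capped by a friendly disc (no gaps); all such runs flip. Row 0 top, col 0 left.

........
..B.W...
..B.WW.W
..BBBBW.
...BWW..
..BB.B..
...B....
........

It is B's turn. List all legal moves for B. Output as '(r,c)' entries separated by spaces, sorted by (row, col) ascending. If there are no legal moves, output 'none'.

(0,3): no bracket -> illegal
(0,4): flips 2 -> legal
(0,5): no bracket -> illegal
(1,3): flips 1 -> legal
(1,5): flips 2 -> legal
(1,6): flips 1 -> legal
(1,7): no bracket -> illegal
(2,3): no bracket -> illegal
(2,6): no bracket -> illegal
(3,7): flips 1 -> legal
(4,6): flips 2 -> legal
(4,7): no bracket -> illegal
(5,4): flips 1 -> legal
(5,6): flips 1 -> legal

Answer: (0,4) (1,3) (1,5) (1,6) (3,7) (4,6) (5,4) (5,6)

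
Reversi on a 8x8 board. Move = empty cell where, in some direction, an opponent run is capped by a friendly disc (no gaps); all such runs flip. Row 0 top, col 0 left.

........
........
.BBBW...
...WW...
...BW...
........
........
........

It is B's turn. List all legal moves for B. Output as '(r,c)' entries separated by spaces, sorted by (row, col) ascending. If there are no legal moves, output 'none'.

Answer: (2,5) (4,5) (5,5)

Derivation:
(1,3): no bracket -> illegal
(1,4): no bracket -> illegal
(1,5): no bracket -> illegal
(2,5): flips 2 -> legal
(3,2): no bracket -> illegal
(3,5): no bracket -> illegal
(4,2): no bracket -> illegal
(4,5): flips 2 -> legal
(5,3): no bracket -> illegal
(5,4): no bracket -> illegal
(5,5): flips 2 -> legal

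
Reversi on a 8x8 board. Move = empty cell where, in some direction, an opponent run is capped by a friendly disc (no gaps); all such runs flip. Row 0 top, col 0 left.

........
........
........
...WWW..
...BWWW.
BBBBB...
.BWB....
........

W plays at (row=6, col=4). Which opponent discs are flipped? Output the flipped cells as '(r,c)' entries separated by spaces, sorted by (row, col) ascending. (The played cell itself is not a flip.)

Dir NW: opp run (5,3), next='.' -> no flip
Dir N: opp run (5,4) capped by W -> flip
Dir NE: first cell '.' (not opp) -> no flip
Dir W: opp run (6,3) capped by W -> flip
Dir E: first cell '.' (not opp) -> no flip
Dir SW: first cell '.' (not opp) -> no flip
Dir S: first cell '.' (not opp) -> no flip
Dir SE: first cell '.' (not opp) -> no flip

Answer: (5,4) (6,3)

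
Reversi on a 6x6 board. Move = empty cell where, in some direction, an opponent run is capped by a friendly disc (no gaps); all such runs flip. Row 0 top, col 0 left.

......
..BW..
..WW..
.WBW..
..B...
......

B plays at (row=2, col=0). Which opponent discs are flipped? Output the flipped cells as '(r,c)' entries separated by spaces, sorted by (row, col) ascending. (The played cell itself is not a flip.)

Dir NW: edge -> no flip
Dir N: first cell '.' (not opp) -> no flip
Dir NE: first cell '.' (not opp) -> no flip
Dir W: edge -> no flip
Dir E: first cell '.' (not opp) -> no flip
Dir SW: edge -> no flip
Dir S: first cell '.' (not opp) -> no flip
Dir SE: opp run (3,1) capped by B -> flip

Answer: (3,1)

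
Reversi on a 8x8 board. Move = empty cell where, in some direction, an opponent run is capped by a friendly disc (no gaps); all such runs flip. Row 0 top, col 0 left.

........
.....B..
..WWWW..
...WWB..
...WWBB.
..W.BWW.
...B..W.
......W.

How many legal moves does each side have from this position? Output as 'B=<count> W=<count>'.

-- B to move --
(1,1): no bracket -> illegal
(1,2): flips 2 -> legal
(1,3): flips 1 -> legal
(1,4): flips 3 -> legal
(1,6): no bracket -> illegal
(2,1): no bracket -> illegal
(2,6): no bracket -> illegal
(3,1): no bracket -> illegal
(3,2): flips 3 -> legal
(3,6): no bracket -> illegal
(4,1): flips 1 -> legal
(4,2): flips 4 -> legal
(4,7): no bracket -> illegal
(5,1): no bracket -> illegal
(5,3): flips 1 -> legal
(5,7): flips 2 -> legal
(6,1): no bracket -> illegal
(6,2): no bracket -> illegal
(6,4): flips 1 -> legal
(6,5): flips 1 -> legal
(6,7): flips 1 -> legal
(7,5): no bracket -> illegal
(7,7): no bracket -> illegal
B mobility = 11
-- W to move --
(0,4): no bracket -> illegal
(0,5): flips 1 -> legal
(0,6): flips 1 -> legal
(1,4): no bracket -> illegal
(1,6): no bracket -> illegal
(2,6): flips 1 -> legal
(3,6): flips 2 -> legal
(3,7): flips 1 -> legal
(4,7): flips 2 -> legal
(5,3): flips 1 -> legal
(5,7): flips 2 -> legal
(6,2): no bracket -> illegal
(6,4): flips 1 -> legal
(6,5): flips 1 -> legal
(7,2): no bracket -> illegal
(7,3): no bracket -> illegal
(7,4): flips 1 -> legal
W mobility = 11

Answer: B=11 W=11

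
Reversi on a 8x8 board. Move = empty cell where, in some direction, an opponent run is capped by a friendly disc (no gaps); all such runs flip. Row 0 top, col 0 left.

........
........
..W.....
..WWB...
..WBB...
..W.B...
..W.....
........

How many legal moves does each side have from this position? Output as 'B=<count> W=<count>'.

-- B to move --
(1,1): flips 2 -> legal
(1,2): no bracket -> illegal
(1,3): no bracket -> illegal
(2,1): flips 1 -> legal
(2,3): flips 1 -> legal
(2,4): no bracket -> illegal
(3,1): flips 2 -> legal
(4,1): flips 1 -> legal
(5,1): no bracket -> illegal
(5,3): no bracket -> illegal
(6,1): flips 1 -> legal
(6,3): no bracket -> illegal
(7,1): no bracket -> illegal
(7,2): no bracket -> illegal
(7,3): no bracket -> illegal
B mobility = 6
-- W to move --
(2,3): no bracket -> illegal
(2,4): no bracket -> illegal
(2,5): flips 2 -> legal
(3,5): flips 1 -> legal
(4,5): flips 2 -> legal
(5,3): flips 1 -> legal
(5,5): flips 1 -> legal
(6,3): no bracket -> illegal
(6,4): no bracket -> illegal
(6,5): flips 2 -> legal
W mobility = 6

Answer: B=6 W=6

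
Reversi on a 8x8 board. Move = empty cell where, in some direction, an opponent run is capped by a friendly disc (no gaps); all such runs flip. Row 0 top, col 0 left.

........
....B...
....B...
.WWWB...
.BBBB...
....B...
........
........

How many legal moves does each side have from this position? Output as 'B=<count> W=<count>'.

-- B to move --
(2,0): flips 1 -> legal
(2,1): flips 2 -> legal
(2,2): flips 2 -> legal
(2,3): flips 2 -> legal
(3,0): flips 3 -> legal
(4,0): no bracket -> illegal
B mobility = 5
-- W to move --
(0,3): no bracket -> illegal
(0,4): no bracket -> illegal
(0,5): no bracket -> illegal
(1,3): no bracket -> illegal
(1,5): flips 1 -> legal
(2,3): no bracket -> illegal
(2,5): no bracket -> illegal
(3,0): no bracket -> illegal
(3,5): flips 1 -> legal
(4,0): no bracket -> illegal
(4,5): no bracket -> illegal
(5,0): flips 1 -> legal
(5,1): flips 2 -> legal
(5,2): flips 1 -> legal
(5,3): flips 2 -> legal
(5,5): flips 1 -> legal
(6,3): no bracket -> illegal
(6,4): no bracket -> illegal
(6,5): flips 2 -> legal
W mobility = 8

Answer: B=5 W=8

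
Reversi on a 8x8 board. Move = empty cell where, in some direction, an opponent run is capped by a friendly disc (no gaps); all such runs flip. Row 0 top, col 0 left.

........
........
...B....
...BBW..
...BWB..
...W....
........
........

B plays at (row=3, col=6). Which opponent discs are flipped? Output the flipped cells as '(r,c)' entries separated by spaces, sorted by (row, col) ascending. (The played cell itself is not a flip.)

Dir NW: first cell '.' (not opp) -> no flip
Dir N: first cell '.' (not opp) -> no flip
Dir NE: first cell '.' (not opp) -> no flip
Dir W: opp run (3,5) capped by B -> flip
Dir E: first cell '.' (not opp) -> no flip
Dir SW: first cell 'B' (not opp) -> no flip
Dir S: first cell '.' (not opp) -> no flip
Dir SE: first cell '.' (not opp) -> no flip

Answer: (3,5)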